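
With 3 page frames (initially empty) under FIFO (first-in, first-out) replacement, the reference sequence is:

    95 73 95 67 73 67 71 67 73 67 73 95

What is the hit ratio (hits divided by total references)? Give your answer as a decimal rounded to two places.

95 → miss, frames [95]
73 → miss, frames [95, 73]
95 → hit
67 → miss, frames [95, 73, 67]
73 → hit
67 → hit
71 → miss, evict 95, frames [73, 67, 71]
67 → hit
73 → hit
67 → hit
73 → hit
95 → miss, evict 73, frames [67, 71, 95]
Hits: 7 of 12 references → 7/12 = 0.5833.

0.58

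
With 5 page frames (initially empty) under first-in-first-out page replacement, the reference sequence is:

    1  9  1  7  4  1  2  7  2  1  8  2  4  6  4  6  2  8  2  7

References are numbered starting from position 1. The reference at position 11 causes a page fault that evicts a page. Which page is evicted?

pos 1: 1 -> fault, frames (1)
pos 2: 9 -> fault, frames (1 9)
pos 3: 1 -> hit
pos 4: 7 -> fault, frames (1 9 7)
pos 5: 4 -> fault, frames (1 9 7 4)
pos 6: 1 -> hit
pos 7: 2 -> fault, frames (1 9 7 4 2)
pos 8: 7 -> hit
pos 9: 2 -> hit
pos 10: 1 -> hit
pos 11: 8 -> fault, evict 1, frames (9 7 4 2 8)
At position 11, page 1 is evicted.

1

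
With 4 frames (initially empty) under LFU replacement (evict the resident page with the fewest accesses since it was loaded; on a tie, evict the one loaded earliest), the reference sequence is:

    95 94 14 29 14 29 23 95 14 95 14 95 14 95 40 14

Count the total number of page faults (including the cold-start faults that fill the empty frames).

95: fault, frames [95]
94: fault, frames [95, 94]
14: fault, frames [95, 94, 14]
29: fault, frames [95, 94, 14, 29]
14: hit
29: hit
23: fault, evict 95, frames [94, 14, 29, 23]
95: fault, evict 94, frames [14, 29, 23, 95]
14: hit
95: hit
14: hit
95: hit
14: hit
95: hit
40: fault, evict 23, frames [14, 29, 95, 40]
14: hit
Page faults: 7.

7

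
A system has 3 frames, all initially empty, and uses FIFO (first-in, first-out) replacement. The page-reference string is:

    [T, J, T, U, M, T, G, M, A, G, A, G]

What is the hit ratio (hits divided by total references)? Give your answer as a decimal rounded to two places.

T: miss, frames [T]
J: miss, frames [T, J]
T: hit
U: miss, frames [T, J, U]
M: miss, evict T, frames [J, U, M]
T: miss, evict J, frames [U, M, T]
G: miss, evict U, frames [M, T, G]
M: hit
A: miss, evict M, frames [T, G, A]
G: hit
A: hit
G: hit
Hits: 5 of 12 references → 5/12 = 0.4167.

0.42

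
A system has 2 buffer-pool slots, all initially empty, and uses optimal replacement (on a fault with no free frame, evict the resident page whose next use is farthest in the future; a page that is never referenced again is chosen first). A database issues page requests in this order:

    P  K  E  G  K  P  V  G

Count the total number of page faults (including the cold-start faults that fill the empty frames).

P: miss, frames [P]
K: miss, frames [P, K]
E: miss, evict P, frames [K, E]
G: miss, evict E, frames [K, G]
K: hit
P: miss, evict K, frames [G, P]
V: miss, evict P, frames [G, V]
G: hit
Page faults: 6.

6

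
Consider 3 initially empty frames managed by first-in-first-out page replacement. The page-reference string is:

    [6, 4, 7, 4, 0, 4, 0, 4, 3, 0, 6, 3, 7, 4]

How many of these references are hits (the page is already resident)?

6 → miss, frames (6)
4 → miss, frames (6 4)
7 → miss, frames (6 4 7)
4 → hit
0 → miss, evict 6, frames (4 7 0)
4 → hit
0 → hit
4 → hit
3 → miss, evict 4, frames (7 0 3)
0 → hit
6 → miss, evict 7, frames (0 3 6)
3 → hit
7 → miss, evict 0, frames (3 6 7)
4 → miss, evict 3, frames (6 7 4)
Hits: 6.

6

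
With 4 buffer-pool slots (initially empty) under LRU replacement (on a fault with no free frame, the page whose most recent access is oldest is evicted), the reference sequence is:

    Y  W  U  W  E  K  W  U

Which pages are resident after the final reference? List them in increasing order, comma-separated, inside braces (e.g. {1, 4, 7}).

Y → miss, frames (Y)
W → miss, frames (Y W)
U → miss, frames (Y W U)
W → hit
E → miss, frames (Y U W E)
K → miss, evict Y, frames (U W E K)
W → hit
U → hit

{E, K, U, W}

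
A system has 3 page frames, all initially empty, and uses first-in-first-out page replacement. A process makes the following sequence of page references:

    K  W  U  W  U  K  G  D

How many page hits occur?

3

K: miss, frames (K)
W: miss, frames (K W)
U: miss, frames (K W U)
W: hit
U: hit
K: hit
G: miss, evict K, frames (W U G)
D: miss, evict W, frames (U G D)
Hits: 3.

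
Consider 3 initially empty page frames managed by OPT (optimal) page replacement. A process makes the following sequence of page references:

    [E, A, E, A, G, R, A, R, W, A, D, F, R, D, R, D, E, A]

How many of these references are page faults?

E -> fault, frames (E)
A -> fault, frames (E A)
E -> hit
A -> hit
G -> fault, frames (E A G)
R -> fault, evict G, frames (E A R)
A -> hit
R -> hit
W -> fault, evict E, frames (A R W)
A -> hit
D -> fault, evict W, frames (A R D)
F -> fault, evict A, frames (R D F)
R -> hit
D -> hit
R -> hit
D -> hit
E -> fault, evict F, frames (R D E)
A -> fault, evict E, frames (R D A)
Page faults: 9.

9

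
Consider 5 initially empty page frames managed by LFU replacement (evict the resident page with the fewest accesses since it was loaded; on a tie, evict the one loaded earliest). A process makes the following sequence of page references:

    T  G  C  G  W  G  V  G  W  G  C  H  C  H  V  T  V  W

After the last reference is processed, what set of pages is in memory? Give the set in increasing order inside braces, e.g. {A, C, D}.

{C, G, H, V, W}

T: fault, frames (T)
G: fault, frames (T G)
C: fault, frames (T G C)
G: hit
W: fault, frames (T G C W)
G: hit
V: fault, frames (T G C W V)
G: hit
W: hit
G: hit
C: hit
H: fault, evict T, frames (G C W V H)
C: hit
H: hit
V: hit
T: fault, evict W, frames (G C V H T)
V: hit
W: fault, evict T, frames (G C V H W)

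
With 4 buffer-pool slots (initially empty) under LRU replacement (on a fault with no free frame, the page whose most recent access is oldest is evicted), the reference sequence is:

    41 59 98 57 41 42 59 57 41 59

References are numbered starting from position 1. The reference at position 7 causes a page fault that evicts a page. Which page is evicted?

pos 1: 41: fault, frames [41]
pos 2: 59: fault, frames [41, 59]
pos 3: 98: fault, frames [41, 59, 98]
pos 4: 57: fault, frames [41, 59, 98, 57]
pos 5: 41: hit
pos 6: 42: fault, evict 59, frames [98, 57, 41, 42]
pos 7: 59: fault, evict 98, frames [57, 41, 42, 59]
At position 7, page 98 is evicted.

98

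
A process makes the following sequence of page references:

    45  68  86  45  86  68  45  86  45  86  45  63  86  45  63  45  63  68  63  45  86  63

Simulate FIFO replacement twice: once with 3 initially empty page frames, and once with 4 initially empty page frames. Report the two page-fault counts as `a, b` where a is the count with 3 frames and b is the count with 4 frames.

3 frames: F F F . . . . . . . . F . F . . . F . . F F → 8 faults.
4 frames: F F F . . . . . . . . F . . . . . . . . . . → 4 faults.
4 < 8: adding a frame reduced faults, as is typical.

8, 4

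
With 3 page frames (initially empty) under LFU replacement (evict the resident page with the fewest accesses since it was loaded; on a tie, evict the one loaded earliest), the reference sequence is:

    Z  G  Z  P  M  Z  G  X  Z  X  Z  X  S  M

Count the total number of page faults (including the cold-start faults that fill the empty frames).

Z: fault, frames [Z]
G: fault, frames [Z, G]
Z: hit
P: fault, frames [Z, G, P]
M: fault, evict G, frames [Z, P, M]
Z: hit
G: fault, evict P, frames [Z, M, G]
X: fault, evict M, frames [Z, G, X]
Z: hit
X: hit
Z: hit
X: hit
S: fault, evict G, frames [Z, X, S]
M: fault, evict S, frames [Z, X, M]
Page faults: 8.

8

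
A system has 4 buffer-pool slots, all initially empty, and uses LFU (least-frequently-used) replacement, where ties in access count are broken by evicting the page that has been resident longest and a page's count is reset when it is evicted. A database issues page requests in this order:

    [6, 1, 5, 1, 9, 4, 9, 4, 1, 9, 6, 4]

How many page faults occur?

6 -> fault, frames {6}
1 -> fault, frames {6,1}
5 -> fault, frames {6,1,5}
1 -> hit
9 -> fault, frames {6,1,5,9}
4 -> fault, evict 6, frames {1,5,9,4}
9 -> hit
4 -> hit
1 -> hit
9 -> hit
6 -> fault, evict 5, frames {1,9,4,6}
4 -> hit
Page faults: 6.

6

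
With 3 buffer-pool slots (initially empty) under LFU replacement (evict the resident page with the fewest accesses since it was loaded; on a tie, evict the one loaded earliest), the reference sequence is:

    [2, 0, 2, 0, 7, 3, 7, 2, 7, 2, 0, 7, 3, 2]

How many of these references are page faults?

6

2: fault, frames {2}
0: fault, frames {2,0}
2: hit
0: hit
7: fault, frames {2,0,7}
3: fault, evict 7, frames {2,0,3}
7: fault, evict 3, frames {2,0,7}
2: hit
7: hit
2: hit
0: hit
7: hit
3: fault, evict 0, frames {2,7,3}
2: hit
Page faults: 6.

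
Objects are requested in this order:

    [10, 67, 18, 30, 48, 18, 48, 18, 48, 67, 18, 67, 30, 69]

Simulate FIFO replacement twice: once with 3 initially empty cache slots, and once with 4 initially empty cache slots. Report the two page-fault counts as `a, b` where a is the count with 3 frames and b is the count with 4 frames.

3 frames: F F F F F . . . . F F . F F → 9 faults.
4 frames: F F F F F . . . . . . . . F → 6 faults.
6 < 9: adding a frame reduced faults, as is typical.

9, 6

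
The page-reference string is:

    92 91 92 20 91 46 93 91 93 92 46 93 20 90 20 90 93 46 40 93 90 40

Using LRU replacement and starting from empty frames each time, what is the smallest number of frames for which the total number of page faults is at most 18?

f=1: 22 faults
f=2: 18 faults
f=3: 12 faults
f=4: 9 faults
f=5: 7 faults
f=6: 7 faults
f=7: 7 faults
Smallest f with faults ≤ 18 is 2.

2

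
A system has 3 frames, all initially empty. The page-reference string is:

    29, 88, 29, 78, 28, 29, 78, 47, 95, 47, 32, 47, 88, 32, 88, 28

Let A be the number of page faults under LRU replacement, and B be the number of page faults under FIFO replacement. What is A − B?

Under LRU: F F . F F . . F F . F . F . . F → 9 faults.
Under FIFO: F F . F F F . F F . F . F . . F → 10 faults.
A − B = 9 − 10 = -1.

-1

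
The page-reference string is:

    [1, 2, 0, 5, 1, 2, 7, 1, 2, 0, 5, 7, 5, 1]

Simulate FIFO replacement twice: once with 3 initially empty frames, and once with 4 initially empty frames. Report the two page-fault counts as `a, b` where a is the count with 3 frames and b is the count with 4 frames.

10, 11

3 frames: F F F F F F F . . F F . . F → 10 faults.
4 frames: F F F F . . F F F F F F . F → 11 faults.
11 > 10: adding a frame increased faults — Belady's anomaly.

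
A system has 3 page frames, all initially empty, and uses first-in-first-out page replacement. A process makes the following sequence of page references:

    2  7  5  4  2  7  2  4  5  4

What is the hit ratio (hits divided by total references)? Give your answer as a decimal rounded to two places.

2: miss, frames (2)
7: miss, frames (2 7)
5: miss, frames (2 7 5)
4: miss, evict 2, frames (7 5 4)
2: miss, evict 7, frames (5 4 2)
7: miss, evict 5, frames (4 2 7)
2: hit
4: hit
5: miss, evict 4, frames (2 7 5)
4: miss, evict 2, frames (7 5 4)
Hits: 2 of 10 references → 2/10 = 0.2000.

0.20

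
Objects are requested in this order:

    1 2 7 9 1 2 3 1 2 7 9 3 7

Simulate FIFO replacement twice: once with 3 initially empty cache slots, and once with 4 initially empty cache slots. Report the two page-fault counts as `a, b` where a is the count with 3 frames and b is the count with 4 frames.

3 frames: F F F F F F F . . F F . . → 9 faults.
4 frames: F F F F . . F F F F F F . → 10 faults.
10 > 9: adding a frame increased faults — Belady's anomaly.

9, 10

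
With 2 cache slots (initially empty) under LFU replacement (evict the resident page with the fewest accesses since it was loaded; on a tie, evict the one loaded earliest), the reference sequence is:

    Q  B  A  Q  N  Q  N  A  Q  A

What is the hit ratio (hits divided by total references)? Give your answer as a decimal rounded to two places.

0.20

Q: miss, frames [Q]
B: miss, frames [Q, B]
A: miss, evict Q, frames [B, A]
Q: miss, evict B, frames [A, Q]
N: miss, evict A, frames [Q, N]
Q: hit
N: hit
A: miss, evict Q, frames [N, A]
Q: miss, evict A, frames [N, Q]
A: miss, evict Q, frames [N, A]
Hits: 2 of 10 references → 2/10 = 0.2000.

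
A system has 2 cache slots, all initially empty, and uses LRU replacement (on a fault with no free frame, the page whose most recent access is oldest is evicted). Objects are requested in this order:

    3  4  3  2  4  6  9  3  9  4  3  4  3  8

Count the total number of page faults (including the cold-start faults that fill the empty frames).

3 → fault, frames (3)
4 → fault, frames (3 4)
3 → hit
2 → fault, evict 4, frames (3 2)
4 → fault, evict 3, frames (2 4)
6 → fault, evict 2, frames (4 6)
9 → fault, evict 4, frames (6 9)
3 → fault, evict 6, frames (9 3)
9 → hit
4 → fault, evict 3, frames (9 4)
3 → fault, evict 9, frames (4 3)
4 → hit
3 → hit
8 → fault, evict 4, frames (3 8)
Page faults: 10.

10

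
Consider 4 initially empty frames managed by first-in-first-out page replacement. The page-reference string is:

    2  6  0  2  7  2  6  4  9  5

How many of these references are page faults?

2 -> fault, frames (2)
6 -> fault, frames (2 6)
0 -> fault, frames (2 6 0)
2 -> hit
7 -> fault, frames (2 6 0 7)
2 -> hit
6 -> hit
4 -> fault, evict 2, frames (6 0 7 4)
9 -> fault, evict 6, frames (0 7 4 9)
5 -> fault, evict 0, frames (7 4 9 5)
Page faults: 7.

7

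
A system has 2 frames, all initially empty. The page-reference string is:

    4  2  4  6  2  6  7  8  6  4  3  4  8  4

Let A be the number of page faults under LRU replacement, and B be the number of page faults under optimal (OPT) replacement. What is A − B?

Under LRU: F F . F F . F F F F F . F . → 10 faults.
Under OPT: F F . F . . F F . F F . F . → 8 faults.
A − B = 10 − 8 = 2.

2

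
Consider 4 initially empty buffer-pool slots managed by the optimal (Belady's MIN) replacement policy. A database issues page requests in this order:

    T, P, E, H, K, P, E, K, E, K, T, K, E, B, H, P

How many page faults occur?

7

T → fault, frames [T]
P → fault, frames [T, P]
E → fault, frames [T, P, E]
H → fault, frames [T, P, E, H]
K → fault, evict H, frames [T, P, E, K]
P → hit
E → hit
K → hit
E → hit
K → hit
T → hit
K → hit
E → hit
B → fault, evict K, frames [T, P, E, B]
H → fault, evict B, frames [T, P, E, H]
P → hit
Page faults: 7.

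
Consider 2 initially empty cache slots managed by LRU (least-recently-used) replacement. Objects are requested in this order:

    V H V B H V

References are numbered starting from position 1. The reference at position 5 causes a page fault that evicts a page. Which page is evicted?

V

pos 1: V → miss, frames [V]
pos 2: H → miss, frames [V, H]
pos 3: V → hit
pos 4: B → miss, evict H, frames [V, B]
pos 5: H → miss, evict V, frames [B, H]
At position 5, page V is evicted.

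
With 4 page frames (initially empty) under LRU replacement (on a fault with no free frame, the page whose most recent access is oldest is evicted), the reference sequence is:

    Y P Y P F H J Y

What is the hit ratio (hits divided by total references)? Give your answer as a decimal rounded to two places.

0.25

Y: fault, frames (Y)
P: fault, frames (Y P)
Y: hit
P: hit
F: fault, frames (Y P F)
H: fault, frames (Y P F H)
J: fault, evict Y, frames (P F H J)
Y: fault, evict P, frames (F H J Y)
Hits: 2 of 8 references → 2/8 = 0.2500.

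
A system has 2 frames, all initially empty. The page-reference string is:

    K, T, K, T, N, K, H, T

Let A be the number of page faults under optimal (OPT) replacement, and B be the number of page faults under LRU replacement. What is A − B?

-1

Under OPT: F F . . F . F F → 5 faults.
Under LRU: F F . . F F F F → 6 faults.
A − B = 5 − 6 = -1.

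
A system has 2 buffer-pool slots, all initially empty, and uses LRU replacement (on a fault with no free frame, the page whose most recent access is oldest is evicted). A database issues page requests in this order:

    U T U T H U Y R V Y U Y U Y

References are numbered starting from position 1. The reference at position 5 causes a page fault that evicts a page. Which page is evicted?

pos 1: U -> fault, frames (U)
pos 2: T -> fault, frames (U T)
pos 3: U -> hit
pos 4: T -> hit
pos 5: H -> fault, evict U, frames (T H)
At position 5, page U is evicted.

U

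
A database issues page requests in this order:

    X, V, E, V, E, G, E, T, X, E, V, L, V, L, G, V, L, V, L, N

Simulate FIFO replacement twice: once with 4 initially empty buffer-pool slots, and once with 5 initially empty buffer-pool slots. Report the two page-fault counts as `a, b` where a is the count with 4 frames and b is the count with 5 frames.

4 frames: F F F . . F . F F . F F . . F . . . . F → 10 faults.
5 frames: F F F . . F . F . . . F . . . . . . . F → 7 faults.
7 < 10: adding a frame reduced faults, as is typical.

10, 7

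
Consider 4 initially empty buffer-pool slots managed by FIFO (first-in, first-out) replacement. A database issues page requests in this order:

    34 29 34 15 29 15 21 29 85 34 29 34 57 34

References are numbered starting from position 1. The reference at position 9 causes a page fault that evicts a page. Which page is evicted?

pos 1: 34 -> fault, frames (34)
pos 2: 29 -> fault, frames (34 29)
pos 3: 34 -> hit
pos 4: 15 -> fault, frames (34 29 15)
pos 5: 29 -> hit
pos 6: 15 -> hit
pos 7: 21 -> fault, frames (34 29 15 21)
pos 8: 29 -> hit
pos 9: 85 -> fault, evict 34, frames (29 15 21 85)
At position 9, page 34 is evicted.

34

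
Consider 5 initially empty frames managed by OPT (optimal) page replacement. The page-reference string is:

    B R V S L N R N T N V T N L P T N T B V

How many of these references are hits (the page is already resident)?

B → miss, frames [B]
R → miss, frames [B, R]
V → miss, frames [B, R, V]
S → miss, frames [B, R, V, S]
L → miss, frames [B, R, V, S, L]
N → miss, evict S, frames [B, R, V, L, N]
R → hit
N → hit
T → miss, evict R, frames [B, V, L, N, T]
N → hit
V → hit
T → hit
N → hit
L → hit
P → miss, evict L, frames [B, V, N, T, P]
T → hit
N → hit
T → hit
B → hit
V → hit
Hits: 12.

12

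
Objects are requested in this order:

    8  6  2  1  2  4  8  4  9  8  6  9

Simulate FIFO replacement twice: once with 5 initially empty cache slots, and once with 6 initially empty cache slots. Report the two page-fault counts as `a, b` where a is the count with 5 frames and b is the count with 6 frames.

5 frames: F F F F . F . . F F F . → 8 faults.
6 frames: F F F F . F . . F . . . → 6 faults.
6 < 8: adding a frame reduced faults, as is typical.

8, 6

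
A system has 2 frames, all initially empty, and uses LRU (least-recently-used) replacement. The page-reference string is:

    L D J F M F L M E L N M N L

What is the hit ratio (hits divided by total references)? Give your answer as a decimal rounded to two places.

L: miss, frames [L]
D: miss, frames [L, D]
J: miss, evict L, frames [D, J]
F: miss, evict D, frames [J, F]
M: miss, evict J, frames [F, M]
F: hit
L: miss, evict M, frames [F, L]
M: miss, evict F, frames [L, M]
E: miss, evict L, frames [M, E]
L: miss, evict M, frames [E, L]
N: miss, evict E, frames [L, N]
M: miss, evict L, frames [N, M]
N: hit
L: miss, evict M, frames [N, L]
Hits: 2 of 14 references → 2/14 = 0.1429.

0.14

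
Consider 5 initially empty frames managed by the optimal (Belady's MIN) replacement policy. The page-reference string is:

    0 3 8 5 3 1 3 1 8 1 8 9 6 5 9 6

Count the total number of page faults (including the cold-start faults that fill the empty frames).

0 -> fault, frames [0]
3 -> fault, frames [0, 3]
8 -> fault, frames [0, 3, 8]
5 -> fault, frames [0, 3, 8, 5]
3 -> hit
1 -> fault, frames [0, 3, 8, 5, 1]
3 -> hit
1 -> hit
8 -> hit
1 -> hit
8 -> hit
9 -> fault, evict 1, frames [0, 3, 8, 5, 9]
6 -> fault, evict 8, frames [0, 3, 5, 9, 6]
5 -> hit
9 -> hit
6 -> hit
Page faults: 7.

7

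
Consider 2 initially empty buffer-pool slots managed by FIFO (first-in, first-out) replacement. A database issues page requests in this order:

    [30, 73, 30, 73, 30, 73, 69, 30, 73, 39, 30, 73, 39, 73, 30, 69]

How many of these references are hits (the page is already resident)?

30 -> fault, frames {30}
73 -> fault, frames {30,73}
30 -> hit
73 -> hit
30 -> hit
73 -> hit
69 -> fault, evict 30, frames {73,69}
30 -> fault, evict 73, frames {69,30}
73 -> fault, evict 69, frames {30,73}
39 -> fault, evict 30, frames {73,39}
30 -> fault, evict 73, frames {39,30}
73 -> fault, evict 39, frames {30,73}
39 -> fault, evict 30, frames {73,39}
73 -> hit
30 -> fault, evict 73, frames {39,30}
69 -> fault, evict 39, frames {30,69}
Hits: 5.

5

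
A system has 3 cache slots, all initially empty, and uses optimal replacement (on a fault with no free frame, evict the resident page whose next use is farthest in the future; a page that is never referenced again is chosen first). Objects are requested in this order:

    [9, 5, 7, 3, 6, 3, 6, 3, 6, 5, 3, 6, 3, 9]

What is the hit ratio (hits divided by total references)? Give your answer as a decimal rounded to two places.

0.57

9 → miss, frames [9]
5 → miss, frames [9, 5]
7 → miss, frames [9, 5, 7]
3 → miss, evict 7, frames [9, 5, 3]
6 → miss, evict 9, frames [5, 3, 6]
3 → hit
6 → hit
3 → hit
6 → hit
5 → hit
3 → hit
6 → hit
3 → hit
9 → miss, evict 6, frames [5, 3, 9]
Hits: 8 of 14 references → 8/14 = 0.5714.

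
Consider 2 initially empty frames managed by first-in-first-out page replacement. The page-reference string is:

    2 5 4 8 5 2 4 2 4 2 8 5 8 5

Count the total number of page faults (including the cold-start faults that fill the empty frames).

9

2 → fault, frames {2}
5 → fault, frames {2,5}
4 → fault, evict 2, frames {5,4}
8 → fault, evict 5, frames {4,8}
5 → fault, evict 4, frames {8,5}
2 → fault, evict 8, frames {5,2}
4 → fault, evict 5, frames {2,4}
2 → hit
4 → hit
2 → hit
8 → fault, evict 2, frames {4,8}
5 → fault, evict 4, frames {8,5}
8 → hit
5 → hit
Page faults: 9.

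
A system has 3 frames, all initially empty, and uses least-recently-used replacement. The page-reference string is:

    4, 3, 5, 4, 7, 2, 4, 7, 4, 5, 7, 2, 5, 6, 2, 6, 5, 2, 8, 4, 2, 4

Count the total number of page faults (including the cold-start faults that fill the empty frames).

4 → fault, frames [4]
3 → fault, frames [4, 3]
5 → fault, frames [4, 3, 5]
4 → hit
7 → fault, evict 3, frames [5, 4, 7]
2 → fault, evict 5, frames [4, 7, 2]
4 → hit
7 → hit
4 → hit
5 → fault, evict 2, frames [7, 4, 5]
7 → hit
2 → fault, evict 4, frames [5, 7, 2]
5 → hit
6 → fault, evict 7, frames [2, 5, 6]
2 → hit
6 → hit
5 → hit
2 → hit
8 → fault, evict 6, frames [5, 2, 8]
4 → fault, evict 5, frames [2, 8, 4]
2 → hit
4 → hit
Page faults: 10.

10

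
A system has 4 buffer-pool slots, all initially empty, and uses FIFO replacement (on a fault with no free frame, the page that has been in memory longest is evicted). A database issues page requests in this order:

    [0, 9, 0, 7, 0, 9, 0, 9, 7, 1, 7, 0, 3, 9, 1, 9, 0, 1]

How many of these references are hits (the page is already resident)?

12

0 -> miss, frames {0}
9 -> miss, frames {0,9}
0 -> hit
7 -> miss, frames {0,9,7}
0 -> hit
9 -> hit
0 -> hit
9 -> hit
7 -> hit
1 -> miss, frames {0,9,7,1}
7 -> hit
0 -> hit
3 -> miss, evict 0, frames {9,7,1,3}
9 -> hit
1 -> hit
9 -> hit
0 -> miss, evict 9, frames {7,1,3,0}
1 -> hit
Hits: 12.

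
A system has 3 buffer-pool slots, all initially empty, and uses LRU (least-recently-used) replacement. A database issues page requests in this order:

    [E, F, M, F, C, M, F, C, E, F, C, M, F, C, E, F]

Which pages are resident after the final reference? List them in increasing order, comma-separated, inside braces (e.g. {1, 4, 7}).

E: fault, frames (E)
F: fault, frames (E F)
M: fault, frames (E F M)
F: hit
C: fault, evict E, frames (M F C)
M: hit
F: hit
C: hit
E: fault, evict M, frames (F C E)
F: hit
C: hit
M: fault, evict E, frames (F C M)
F: hit
C: hit
E: fault, evict M, frames (F C E)
F: hit

{C, E, F}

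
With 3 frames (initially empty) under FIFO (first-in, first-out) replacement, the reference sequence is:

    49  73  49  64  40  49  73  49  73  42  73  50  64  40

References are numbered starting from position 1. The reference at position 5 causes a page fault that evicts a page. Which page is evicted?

pos 1: 49 → fault, frames [49]
pos 2: 73 → fault, frames [49, 73]
pos 3: 49 → hit
pos 4: 64 → fault, frames [49, 73, 64]
pos 5: 40 → fault, evict 49, frames [73, 64, 40]
At position 5, page 49 is evicted.

49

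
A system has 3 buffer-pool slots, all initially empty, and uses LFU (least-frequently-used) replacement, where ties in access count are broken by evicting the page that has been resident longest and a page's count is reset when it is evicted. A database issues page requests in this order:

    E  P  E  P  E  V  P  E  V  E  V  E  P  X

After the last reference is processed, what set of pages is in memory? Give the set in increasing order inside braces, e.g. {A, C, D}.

{E, P, X}

E → fault, frames (E)
P → fault, frames (E P)
E → hit
P → hit
E → hit
V → fault, frames (E P V)
P → hit
E → hit
V → hit
E → hit
V → hit
E → hit
P → hit
X → fault, evict V, frames (E P X)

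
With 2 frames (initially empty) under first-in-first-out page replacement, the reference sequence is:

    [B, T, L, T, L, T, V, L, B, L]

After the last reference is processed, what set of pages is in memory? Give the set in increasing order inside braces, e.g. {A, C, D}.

B -> miss, frames [B]
T -> miss, frames [B, T]
L -> miss, evict B, frames [T, L]
T -> hit
L -> hit
T -> hit
V -> miss, evict T, frames [L, V]
L -> hit
B -> miss, evict L, frames [V, B]
L -> miss, evict V, frames [B, L]

{B, L}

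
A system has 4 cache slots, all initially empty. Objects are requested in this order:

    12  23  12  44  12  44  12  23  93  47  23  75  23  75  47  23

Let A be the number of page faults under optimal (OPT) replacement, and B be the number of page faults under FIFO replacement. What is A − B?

-1

Under OPT: F F . F . . . . F F . F . . . . → 6 faults.
Under FIFO: F F . F . . . . F F . F F . . . → 7 faults.
A − B = 6 − 7 = -1.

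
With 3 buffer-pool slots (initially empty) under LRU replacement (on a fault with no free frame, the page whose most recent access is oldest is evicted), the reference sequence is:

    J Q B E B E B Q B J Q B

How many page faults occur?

5

J → miss, frames [J]
Q → miss, frames [J, Q]
B → miss, frames [J, Q, B]
E → miss, evict J, frames [Q, B, E]
B → hit
E → hit
B → hit
Q → hit
B → hit
J → miss, evict E, frames [Q, B, J]
Q → hit
B → hit
Page faults: 5.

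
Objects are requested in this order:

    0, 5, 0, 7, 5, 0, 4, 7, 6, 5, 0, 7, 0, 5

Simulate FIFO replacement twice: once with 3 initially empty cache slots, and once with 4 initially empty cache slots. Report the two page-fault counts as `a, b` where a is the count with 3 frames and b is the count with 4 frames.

3 frames: F F . F . . F . F F F F . . → 8 faults.
4 frames: F F . F . . F . F . F . . F → 7 faults.
7 < 8: adding a frame reduced faults, as is typical.

8, 7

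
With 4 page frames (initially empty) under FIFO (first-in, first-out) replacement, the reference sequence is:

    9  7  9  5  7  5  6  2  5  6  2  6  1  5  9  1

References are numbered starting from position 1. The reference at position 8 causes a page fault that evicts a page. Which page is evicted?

pos 1: 9 → miss, frames [9]
pos 2: 7 → miss, frames [9, 7]
pos 3: 9 → hit
pos 4: 5 → miss, frames [9, 7, 5]
pos 5: 7 → hit
pos 6: 5 → hit
pos 7: 6 → miss, frames [9, 7, 5, 6]
pos 8: 2 → miss, evict 9, frames [7, 5, 6, 2]
At position 8, page 9 is evicted.

9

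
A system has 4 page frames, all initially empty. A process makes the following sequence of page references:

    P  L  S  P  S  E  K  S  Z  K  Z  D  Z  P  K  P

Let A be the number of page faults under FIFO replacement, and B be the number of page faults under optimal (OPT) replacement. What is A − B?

Under FIFO: F F F . . F F . F . . F . F . . → 8 faults.
Under OPT: F F F . . F F . F . . F . . . . → 7 faults.
A − B = 8 − 7 = 1.

1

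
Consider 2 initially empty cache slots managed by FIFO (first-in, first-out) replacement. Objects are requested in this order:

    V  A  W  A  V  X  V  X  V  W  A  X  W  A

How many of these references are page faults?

V -> miss, frames {V}
A -> miss, frames {V,A}
W -> miss, evict V, frames {A,W}
A -> hit
V -> miss, evict A, frames {W,V}
X -> miss, evict W, frames {V,X}
V -> hit
X -> hit
V -> hit
W -> miss, evict V, frames {X,W}
A -> miss, evict X, frames {W,A}
X -> miss, evict W, frames {A,X}
W -> miss, evict A, frames {X,W}
A -> miss, evict X, frames {W,A}
Page faults: 10.

10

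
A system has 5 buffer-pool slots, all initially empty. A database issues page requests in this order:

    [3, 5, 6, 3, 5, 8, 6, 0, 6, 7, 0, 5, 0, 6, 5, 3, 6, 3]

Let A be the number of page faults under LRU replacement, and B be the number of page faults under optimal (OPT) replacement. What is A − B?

Under LRU: F F F . . F . F . F . . . . . F . . → 7 faults.
Under OPT: F F F . . F . F . F . . . . . . . . → 6 faults.
A − B = 7 − 6 = 1.

1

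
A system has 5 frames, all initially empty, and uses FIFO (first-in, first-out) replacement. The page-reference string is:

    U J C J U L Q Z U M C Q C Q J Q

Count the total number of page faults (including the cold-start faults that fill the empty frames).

U -> fault, frames [U]
J -> fault, frames [U, J]
C -> fault, frames [U, J, C]
J -> hit
U -> hit
L -> fault, frames [U, J, C, L]
Q -> fault, frames [U, J, C, L, Q]
Z -> fault, evict U, frames [J, C, L, Q, Z]
U -> fault, evict J, frames [C, L, Q, Z, U]
M -> fault, evict C, frames [L, Q, Z, U, M]
C -> fault, evict L, frames [Q, Z, U, M, C]
Q -> hit
C -> hit
Q -> hit
J -> fault, evict Q, frames [Z, U, M, C, J]
Q -> fault, evict Z, frames [U, M, C, J, Q]
Page faults: 11.

11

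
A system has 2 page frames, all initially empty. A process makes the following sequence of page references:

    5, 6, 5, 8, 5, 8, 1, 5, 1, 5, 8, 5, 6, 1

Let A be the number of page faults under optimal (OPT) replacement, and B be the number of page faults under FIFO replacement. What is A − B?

Under OPT: F F . F . . F . . . F . F F → 7 faults.
Under FIFO: F F . F F . F . . . F F F F → 9 faults.
A − B = 7 − 9 = -2.

-2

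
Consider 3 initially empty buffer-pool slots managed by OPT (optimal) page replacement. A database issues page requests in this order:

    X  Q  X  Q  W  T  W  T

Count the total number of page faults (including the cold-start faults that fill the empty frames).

X: fault, frames {X}
Q: fault, frames {X,Q}
X: hit
Q: hit
W: fault, frames {X,Q,W}
T: fault, evict Q, frames {X,W,T}
W: hit
T: hit
Page faults: 4.

4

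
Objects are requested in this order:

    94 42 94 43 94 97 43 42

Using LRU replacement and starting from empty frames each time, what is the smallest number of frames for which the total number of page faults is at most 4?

f=1: 8 faults
f=2: 6 faults
f=3: 5 faults
f=4: 4 faults
Smallest f with faults ≤ 4 is 4.

4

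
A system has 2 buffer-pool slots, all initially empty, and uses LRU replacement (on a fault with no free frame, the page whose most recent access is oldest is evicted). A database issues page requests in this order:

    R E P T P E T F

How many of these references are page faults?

7

R: fault, frames (R)
E: fault, frames (R E)
P: fault, evict R, frames (E P)
T: fault, evict E, frames (P T)
P: hit
E: fault, evict T, frames (P E)
T: fault, evict P, frames (E T)
F: fault, evict E, frames (T F)
Page faults: 7.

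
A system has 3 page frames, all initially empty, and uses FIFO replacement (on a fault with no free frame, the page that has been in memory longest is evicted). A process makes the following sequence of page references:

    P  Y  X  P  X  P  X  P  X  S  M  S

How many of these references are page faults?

P -> miss, frames {P}
Y -> miss, frames {P,Y}
X -> miss, frames {P,Y,X}
P -> hit
X -> hit
P -> hit
X -> hit
P -> hit
X -> hit
S -> miss, evict P, frames {Y,X,S}
M -> miss, evict Y, frames {X,S,M}
S -> hit
Page faults: 5.

5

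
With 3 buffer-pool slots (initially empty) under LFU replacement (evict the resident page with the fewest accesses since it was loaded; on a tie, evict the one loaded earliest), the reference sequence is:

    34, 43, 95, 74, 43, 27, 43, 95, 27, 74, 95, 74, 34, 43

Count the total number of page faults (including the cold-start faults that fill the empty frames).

10

34 → fault, frames {34}
43 → fault, frames {34,43}
95 → fault, frames {34,43,95}
74 → fault, evict 34, frames {43,95,74}
43 → hit
27 → fault, evict 95, frames {43,74,27}
43 → hit
95 → fault, evict 74, frames {43,27,95}
27 → hit
74 → fault, evict 95, frames {43,27,74}
95 → fault, evict 74, frames {43,27,95}
74 → fault, evict 95, frames {43,27,74}
34 → fault, evict 74, frames {43,27,34}
43 → hit
Page faults: 10.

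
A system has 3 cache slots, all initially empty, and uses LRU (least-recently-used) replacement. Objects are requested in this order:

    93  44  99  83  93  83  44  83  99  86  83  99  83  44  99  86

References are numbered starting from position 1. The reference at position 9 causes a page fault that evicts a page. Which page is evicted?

pos 1: 93 → fault, frames (93)
pos 2: 44 → fault, frames (93 44)
pos 3: 99 → fault, frames (93 44 99)
pos 4: 83 → fault, evict 93, frames (44 99 83)
pos 5: 93 → fault, evict 44, frames (99 83 93)
pos 6: 83 → hit
pos 7: 44 → fault, evict 99, frames (93 83 44)
pos 8: 83 → hit
pos 9: 99 → fault, evict 93, frames (44 83 99)
At position 9, page 93 is evicted.

93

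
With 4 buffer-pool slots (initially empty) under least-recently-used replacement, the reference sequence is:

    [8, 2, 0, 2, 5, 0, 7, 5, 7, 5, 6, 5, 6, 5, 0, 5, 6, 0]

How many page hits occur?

8 -> fault, frames (8)
2 -> fault, frames (8 2)
0 -> fault, frames (8 2 0)
2 -> hit
5 -> fault, frames (8 0 2 5)
0 -> hit
7 -> fault, evict 8, frames (2 5 0 7)
5 -> hit
7 -> hit
5 -> hit
6 -> fault, evict 2, frames (0 7 5 6)
5 -> hit
6 -> hit
5 -> hit
0 -> hit
5 -> hit
6 -> hit
0 -> hit
Hits: 12.

12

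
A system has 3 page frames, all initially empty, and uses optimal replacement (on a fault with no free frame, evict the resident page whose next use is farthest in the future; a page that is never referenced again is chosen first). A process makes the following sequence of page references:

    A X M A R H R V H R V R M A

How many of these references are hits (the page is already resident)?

6

A: miss, frames [A]
X: miss, frames [A, X]
M: miss, frames [A, X, M]
A: hit
R: miss, evict X, frames [A, M, R]
H: miss, evict A, frames [M, R, H]
R: hit
V: miss, evict M, frames [R, H, V]
H: hit
R: hit
V: hit
R: hit
M: miss, evict V, frames [R, H, M]
A: miss, evict M, frames [R, H, A]
Hits: 6.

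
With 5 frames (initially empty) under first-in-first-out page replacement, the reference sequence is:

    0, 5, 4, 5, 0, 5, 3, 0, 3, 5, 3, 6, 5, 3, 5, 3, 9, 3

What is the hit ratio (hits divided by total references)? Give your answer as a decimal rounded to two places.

0 → miss, frames {0}
5 → miss, frames {0,5}
4 → miss, frames {0,5,4}
5 → hit
0 → hit
5 → hit
3 → miss, frames {0,5,4,3}
0 → hit
3 → hit
5 → hit
3 → hit
6 → miss, frames {0,5,4,3,6}
5 → hit
3 → hit
5 → hit
3 → hit
9 → miss, evict 0, frames {5,4,3,6,9}
3 → hit
Hits: 12 of 18 references → 12/18 = 0.6667.

0.67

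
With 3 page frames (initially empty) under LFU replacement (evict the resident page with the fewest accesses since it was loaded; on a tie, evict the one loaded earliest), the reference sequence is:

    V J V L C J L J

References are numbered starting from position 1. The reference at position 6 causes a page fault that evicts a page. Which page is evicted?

L

pos 1: V → fault, frames {V}
pos 2: J → fault, frames {V,J}
pos 3: V → hit
pos 4: L → fault, frames {V,J,L}
pos 5: C → fault, evict J, frames {V,L,C}
pos 6: J → fault, evict L, frames {V,C,J}
At position 6, page L is evicted.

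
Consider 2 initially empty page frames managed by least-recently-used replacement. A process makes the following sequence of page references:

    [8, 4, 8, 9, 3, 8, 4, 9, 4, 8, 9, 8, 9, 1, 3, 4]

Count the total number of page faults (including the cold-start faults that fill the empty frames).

12

8 -> fault, frames [8]
4 -> fault, frames [8, 4]
8 -> hit
9 -> fault, evict 4, frames [8, 9]
3 -> fault, evict 8, frames [9, 3]
8 -> fault, evict 9, frames [3, 8]
4 -> fault, evict 3, frames [8, 4]
9 -> fault, evict 8, frames [4, 9]
4 -> hit
8 -> fault, evict 9, frames [4, 8]
9 -> fault, evict 4, frames [8, 9]
8 -> hit
9 -> hit
1 -> fault, evict 8, frames [9, 1]
3 -> fault, evict 9, frames [1, 3]
4 -> fault, evict 1, frames [3, 4]
Page faults: 12.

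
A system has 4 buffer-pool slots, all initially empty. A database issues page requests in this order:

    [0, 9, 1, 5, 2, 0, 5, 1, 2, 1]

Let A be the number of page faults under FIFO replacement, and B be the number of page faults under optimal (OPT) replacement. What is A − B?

Under FIFO: F F F F F F . . . . → 6 faults.
Under OPT: F F F F F . . . . . → 5 faults.
A − B = 6 − 5 = 1.

1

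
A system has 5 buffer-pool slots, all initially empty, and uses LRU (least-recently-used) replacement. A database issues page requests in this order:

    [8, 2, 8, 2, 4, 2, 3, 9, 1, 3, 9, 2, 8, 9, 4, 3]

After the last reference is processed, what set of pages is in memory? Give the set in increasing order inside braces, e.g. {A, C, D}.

8 → miss, frames (8)
2 → miss, frames (8 2)
8 → hit
2 → hit
4 → miss, frames (8 2 4)
2 → hit
3 → miss, frames (8 4 2 3)
9 → miss, frames (8 4 2 3 9)
1 → miss, evict 8, frames (4 2 3 9 1)
3 → hit
9 → hit
2 → hit
8 → miss, evict 4, frames (1 3 9 2 8)
9 → hit
4 → miss, evict 1, frames (3 2 8 9 4)
3 → hit

{2, 3, 4, 8, 9}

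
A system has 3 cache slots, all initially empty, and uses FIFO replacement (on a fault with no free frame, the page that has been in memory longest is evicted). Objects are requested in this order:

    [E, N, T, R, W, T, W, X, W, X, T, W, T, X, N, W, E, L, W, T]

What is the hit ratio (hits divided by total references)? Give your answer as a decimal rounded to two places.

0.40

E → miss, frames [E]
N → miss, frames [E, N]
T → miss, frames [E, N, T]
R → miss, evict E, frames [N, T, R]
W → miss, evict N, frames [T, R, W]
T → hit
W → hit
X → miss, evict T, frames [R, W, X]
W → hit
X → hit
T → miss, evict R, frames [W, X, T]
W → hit
T → hit
X → hit
N → miss, evict W, frames [X, T, N]
W → miss, evict X, frames [T, N, W]
E → miss, evict T, frames [N, W, E]
L → miss, evict N, frames [W, E, L]
W → hit
T → miss, evict W, frames [E, L, T]
Hits: 8 of 20 references → 8/20 = 0.4000.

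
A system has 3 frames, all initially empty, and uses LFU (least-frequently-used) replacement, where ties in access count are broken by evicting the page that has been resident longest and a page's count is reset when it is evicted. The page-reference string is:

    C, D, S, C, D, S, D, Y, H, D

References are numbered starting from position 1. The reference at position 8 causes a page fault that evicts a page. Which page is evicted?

C

pos 1: C: miss, frames (C)
pos 2: D: miss, frames (C D)
pos 3: S: miss, frames (C D S)
pos 4: C: hit
pos 5: D: hit
pos 6: S: hit
pos 7: D: hit
pos 8: Y: miss, evict C, frames (D S Y)
At position 8, page C is evicted.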